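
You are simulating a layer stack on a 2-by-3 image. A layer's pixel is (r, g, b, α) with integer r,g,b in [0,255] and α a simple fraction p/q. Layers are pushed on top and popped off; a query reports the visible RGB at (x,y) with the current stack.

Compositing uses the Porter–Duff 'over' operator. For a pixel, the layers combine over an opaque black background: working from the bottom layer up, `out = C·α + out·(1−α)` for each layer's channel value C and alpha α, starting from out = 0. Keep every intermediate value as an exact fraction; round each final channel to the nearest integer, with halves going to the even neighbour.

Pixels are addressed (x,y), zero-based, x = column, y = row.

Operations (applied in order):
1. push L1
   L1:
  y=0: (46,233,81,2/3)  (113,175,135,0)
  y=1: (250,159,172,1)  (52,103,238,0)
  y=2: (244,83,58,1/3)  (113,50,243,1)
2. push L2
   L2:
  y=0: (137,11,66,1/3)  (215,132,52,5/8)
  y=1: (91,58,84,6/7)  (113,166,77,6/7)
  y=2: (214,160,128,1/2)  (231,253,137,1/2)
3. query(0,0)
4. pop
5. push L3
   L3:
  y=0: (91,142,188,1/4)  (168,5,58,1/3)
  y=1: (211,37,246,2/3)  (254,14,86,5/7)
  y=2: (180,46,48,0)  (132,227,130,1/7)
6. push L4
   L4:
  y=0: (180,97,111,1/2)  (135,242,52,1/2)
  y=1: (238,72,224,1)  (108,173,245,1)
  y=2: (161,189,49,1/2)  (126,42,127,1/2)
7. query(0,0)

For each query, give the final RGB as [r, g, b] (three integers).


(0,0) stack=L1,L2; from [0,0,0]:
after L1 α=2/3: [92/3, 466/3, 54]
after L2 α=1/3: [595/9, 965/9, 58]
→ [66, 107, 58]

(0,0) stack=L1,L3,L4; from [0,0,0]:
+L1 (α=2/3) → [92/3, 466/3, 54]
+L3 (α=1/4) → [183/4, 152, 175/2]
+L4 (α=1/2) → [903/8, 249/2, 397/4]
= [113, 124, 99]


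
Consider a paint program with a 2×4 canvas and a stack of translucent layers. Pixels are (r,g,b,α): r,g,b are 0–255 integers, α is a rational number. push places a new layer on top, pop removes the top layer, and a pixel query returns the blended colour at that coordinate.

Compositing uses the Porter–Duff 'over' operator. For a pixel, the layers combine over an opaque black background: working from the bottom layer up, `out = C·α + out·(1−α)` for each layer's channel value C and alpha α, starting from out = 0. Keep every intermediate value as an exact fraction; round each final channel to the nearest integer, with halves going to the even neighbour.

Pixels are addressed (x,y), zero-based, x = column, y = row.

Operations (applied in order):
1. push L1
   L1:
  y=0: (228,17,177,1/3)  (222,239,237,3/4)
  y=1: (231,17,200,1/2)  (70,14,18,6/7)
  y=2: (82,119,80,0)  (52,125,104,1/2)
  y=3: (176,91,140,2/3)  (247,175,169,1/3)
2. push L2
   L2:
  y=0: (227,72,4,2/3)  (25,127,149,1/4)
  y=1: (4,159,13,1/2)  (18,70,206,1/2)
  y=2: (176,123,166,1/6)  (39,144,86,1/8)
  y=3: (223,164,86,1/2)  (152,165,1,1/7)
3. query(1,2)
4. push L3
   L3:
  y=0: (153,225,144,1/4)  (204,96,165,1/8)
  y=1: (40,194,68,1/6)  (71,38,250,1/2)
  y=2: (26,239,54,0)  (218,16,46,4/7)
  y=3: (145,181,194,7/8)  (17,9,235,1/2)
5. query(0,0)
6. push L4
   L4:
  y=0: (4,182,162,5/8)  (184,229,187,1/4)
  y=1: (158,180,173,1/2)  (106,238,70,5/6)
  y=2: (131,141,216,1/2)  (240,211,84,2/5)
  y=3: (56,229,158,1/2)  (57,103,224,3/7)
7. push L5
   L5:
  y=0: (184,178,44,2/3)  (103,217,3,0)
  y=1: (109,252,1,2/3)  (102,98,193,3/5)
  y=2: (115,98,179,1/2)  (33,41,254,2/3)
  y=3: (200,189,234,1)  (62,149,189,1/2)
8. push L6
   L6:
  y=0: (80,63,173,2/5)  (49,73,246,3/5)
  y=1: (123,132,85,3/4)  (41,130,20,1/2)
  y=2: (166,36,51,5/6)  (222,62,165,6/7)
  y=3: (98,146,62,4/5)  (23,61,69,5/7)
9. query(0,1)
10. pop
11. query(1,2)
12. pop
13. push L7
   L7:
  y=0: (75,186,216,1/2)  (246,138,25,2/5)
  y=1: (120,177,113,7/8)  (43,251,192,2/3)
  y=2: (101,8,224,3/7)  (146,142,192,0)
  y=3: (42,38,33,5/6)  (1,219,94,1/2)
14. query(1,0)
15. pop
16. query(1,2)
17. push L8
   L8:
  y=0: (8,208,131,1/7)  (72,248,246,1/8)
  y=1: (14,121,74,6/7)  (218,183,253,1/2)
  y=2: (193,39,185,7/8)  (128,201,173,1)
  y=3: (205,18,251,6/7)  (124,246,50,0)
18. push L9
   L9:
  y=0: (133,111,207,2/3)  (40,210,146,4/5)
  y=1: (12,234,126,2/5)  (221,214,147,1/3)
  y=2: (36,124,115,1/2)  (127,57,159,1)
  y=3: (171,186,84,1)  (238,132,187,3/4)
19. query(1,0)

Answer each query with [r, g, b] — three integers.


at x=1,y=2 over L1,L2:
L1 α=1/2: [26, 125/2, 52]
L2 α=1/8: [221/8, 1163/16, 225/4]
= [28, 73, 56]

query (0,0) [L1,L2,L3] — begin 0,0,0
L1 α=1/3: [76, 17/3, 59]
L2 α=2/3: [530/3, 449/9, 67/3]
L3 α=1/4: [683/4, 281/3, 211/4]
rounded: [171, 94, 53]

query (0,1) [L1,L2,L3,L4,L5,L6] — begin 0,0,0
L1 α=1/2: [231/2, 17/2, 100]
L2 α=1/2: [239/4, 335/4, 113/2]
L3 α=1/6: [1355/24, 817/8, 701/12]
L4 α=1/2: [5147/48, 2257/16, 2777/24]
L5 α=2/3: [15611/144, 10321/48, 2825/72]
L6 α=3/4: [68747/576, 29329/192, 21185/288]
→ [119, 153, 74]

query (1,2) [L1,L2,L3,L4,L5] — begin 0,0,0
L1 α=1/2: [26, 125/2, 52]
L2 α=1/8: [221/8, 1163/16, 225/4]
L3 α=4/7: [7639/56, 4513/112, 1411/28]
L4 α=2/5: [49797/280, 60803/560, 8937/140]
L5 α=2/3: [22759/280, 106723/1680, 80057/420]
rounded: [81, 64, 191]

query (1,0) [L1,L2,L3,L4,L7] — begin 0,0,0
+L1 (α=3/4) → [333/2, 717/4, 711/4]
+L2 (α=1/4) → [1049/8, 2659/16, 2729/16]
+L3 (α=1/8) → [8975/64, 20149/128, 21743/128]
+L4 (α=1/4) → [38701/256, 89759/512, 89165/512]
+L7 (α=2/5) → [48411/256, 410589/2560, 58619/512]
→ [189, 160, 114]

(1,2) stack=L1,L2,L3,L4; from [0,0,0]:
L1 α=1/2: [26, 125/2, 52]
L2 α=1/8: [221/8, 1163/16, 225/4]
L3 α=4/7: [7639/56, 4513/112, 1411/28]
L4 α=2/5: [49797/280, 60803/560, 8937/140]
→ [178, 109, 64]

(1,0) stack=L1,L2,L3,L4,L8,L9; from [0,0,0]:
L1 α=3/4: [333/2, 717/4, 711/4]
L2 α=1/4: [1049/8, 2659/16, 2729/16]
L3 α=1/8: [8975/64, 20149/128, 21743/128]
L4 α=1/4: [38701/256, 89759/512, 89165/512]
L8 α=1/8: [289339/2048, 755289/4096, 750107/4096]
L9 α=4/5: [617019/10240, 4195929/20480, 3142171/20480]
rounded: [60, 205, 153]


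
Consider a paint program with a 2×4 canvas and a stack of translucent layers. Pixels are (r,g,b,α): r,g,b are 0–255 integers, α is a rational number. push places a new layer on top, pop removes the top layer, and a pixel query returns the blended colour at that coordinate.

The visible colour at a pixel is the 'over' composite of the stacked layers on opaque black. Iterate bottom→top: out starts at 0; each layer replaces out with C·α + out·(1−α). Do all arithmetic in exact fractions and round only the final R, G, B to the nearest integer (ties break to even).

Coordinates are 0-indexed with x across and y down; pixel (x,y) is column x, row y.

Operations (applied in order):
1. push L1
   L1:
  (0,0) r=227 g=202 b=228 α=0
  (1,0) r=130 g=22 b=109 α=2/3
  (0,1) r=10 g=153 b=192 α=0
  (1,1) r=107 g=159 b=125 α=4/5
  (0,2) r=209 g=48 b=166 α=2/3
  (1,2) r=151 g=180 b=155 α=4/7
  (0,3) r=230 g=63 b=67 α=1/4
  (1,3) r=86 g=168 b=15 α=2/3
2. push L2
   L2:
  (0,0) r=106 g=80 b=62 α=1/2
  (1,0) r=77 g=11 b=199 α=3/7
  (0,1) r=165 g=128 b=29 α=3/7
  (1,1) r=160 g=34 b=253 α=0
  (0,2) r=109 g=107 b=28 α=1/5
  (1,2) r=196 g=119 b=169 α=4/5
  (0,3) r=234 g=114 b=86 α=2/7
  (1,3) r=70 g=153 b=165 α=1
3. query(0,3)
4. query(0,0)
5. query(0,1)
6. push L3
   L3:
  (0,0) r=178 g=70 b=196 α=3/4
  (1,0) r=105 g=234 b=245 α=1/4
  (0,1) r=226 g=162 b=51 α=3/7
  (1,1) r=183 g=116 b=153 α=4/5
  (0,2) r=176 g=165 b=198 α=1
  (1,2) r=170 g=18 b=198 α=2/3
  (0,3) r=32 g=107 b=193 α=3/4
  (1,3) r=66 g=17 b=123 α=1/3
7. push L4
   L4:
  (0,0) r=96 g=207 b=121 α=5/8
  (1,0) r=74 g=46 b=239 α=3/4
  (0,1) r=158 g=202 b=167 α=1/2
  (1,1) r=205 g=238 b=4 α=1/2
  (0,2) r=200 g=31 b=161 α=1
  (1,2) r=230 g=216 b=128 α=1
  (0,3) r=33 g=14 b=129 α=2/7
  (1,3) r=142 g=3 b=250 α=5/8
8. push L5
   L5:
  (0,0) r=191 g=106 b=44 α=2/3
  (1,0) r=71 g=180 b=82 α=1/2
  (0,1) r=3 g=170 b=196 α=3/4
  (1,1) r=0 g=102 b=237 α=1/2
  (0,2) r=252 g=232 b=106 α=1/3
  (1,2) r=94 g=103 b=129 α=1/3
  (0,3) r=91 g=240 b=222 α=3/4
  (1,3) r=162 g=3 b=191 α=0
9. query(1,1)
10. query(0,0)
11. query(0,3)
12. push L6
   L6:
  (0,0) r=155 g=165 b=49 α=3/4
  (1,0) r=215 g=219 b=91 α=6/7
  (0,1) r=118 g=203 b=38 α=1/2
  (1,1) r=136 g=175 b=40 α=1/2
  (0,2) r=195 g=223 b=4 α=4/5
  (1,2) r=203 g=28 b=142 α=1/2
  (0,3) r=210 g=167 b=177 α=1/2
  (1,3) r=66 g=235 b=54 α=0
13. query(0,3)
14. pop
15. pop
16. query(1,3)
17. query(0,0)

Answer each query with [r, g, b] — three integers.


at x=0,y=3 over L1,L2:
L1 α=1/4: [115/2, 63/4, 67/4]
L2 α=2/7: [1511/14, 1227/28, 1023/28]
rounded: [108, 44, 37]

at x=0,y=0 over L1,L2:
+L1 (α=0) → [0, 0, 0]
+L2 (α=1/2) → [53, 40, 31]
→ [53, 40, 31]

(0,1) stack=L1,L2; from [0,0,0]:
L1 α=0: [0, 0, 0]
L2 α=3/7: [495/7, 384/7, 87/7]
= [71, 55, 12]

at x=1,y=1 over L1,L2,L3,L4,L5:
after L1 α=4/5: [428/5, 636/5, 100]
after L2 α=0: [428/5, 636/5, 100]
after L3 α=4/5: [4088/25, 2956/25, 712/5]
after L4 α=1/2: [9213/50, 4453/25, 366/5]
after L5 α=1/2: [9213/100, 7003/50, 1551/10]
= [92, 140, 155]

query (0,0) [L1,L2,L3,L4,L5] — begin 0,0,0
+L1 (α=0) → [0, 0, 0]
+L2 (α=1/2) → [53, 40, 31]
+L3 (α=3/4) → [587/4, 125/2, 619/4]
+L4 (α=5/8) → [3681/32, 2445/16, 4277/32]
+L5 (α=2/3) → [15905/96, 5837/48, 7093/96]
→ [166, 122, 74]

query (0,3) [L1,L2,L3,L4,L5] — begin 0,0,0
+L1 (α=1/4) → [115/2, 63/4, 67/4]
+L2 (α=2/7) → [1511/14, 1227/28, 1023/28]
+L3 (α=3/4) → [2855/56, 10215/112, 17235/112]
+L4 (α=2/7) → [17971/392, 54211/784, 115071/784]
+L5 (α=3/4) → [124987/1568, 618691/3136, 637215/3136]
rounded: [80, 197, 203]

at x=0,y=3 over L1,L2,L3,L4,L5,L6:
after L1 α=1/4: [115/2, 63/4, 67/4]
after L2 α=2/7: [1511/14, 1227/28, 1023/28]
after L3 α=3/4: [2855/56, 10215/112, 17235/112]
after L4 α=2/7: [17971/392, 54211/784, 115071/784]
after L5 α=3/4: [124987/1568, 618691/3136, 637215/3136]
after L6 α=1/2: [454267/3136, 1142403/6272, 1192287/6272]
rounded: [145, 182, 190]

(1,3) stack=L1,L2,L3,L4; from [0,0,0]:
after L1 α=2/3: [172/3, 112, 10]
after L2 α=1: [70, 153, 165]
after L3 α=1/3: [206/3, 323/3, 151]
after L4 α=5/8: [229/2, 169/4, 1703/8]
→ [114, 42, 213]

at x=0,y=0 over L1,L2,L3,L4:
L1 α=0: [0, 0, 0]
L2 α=1/2: [53, 40, 31]
L3 α=3/4: [587/4, 125/2, 619/4]
L4 α=5/8: [3681/32, 2445/16, 4277/32]
= [115, 153, 134]


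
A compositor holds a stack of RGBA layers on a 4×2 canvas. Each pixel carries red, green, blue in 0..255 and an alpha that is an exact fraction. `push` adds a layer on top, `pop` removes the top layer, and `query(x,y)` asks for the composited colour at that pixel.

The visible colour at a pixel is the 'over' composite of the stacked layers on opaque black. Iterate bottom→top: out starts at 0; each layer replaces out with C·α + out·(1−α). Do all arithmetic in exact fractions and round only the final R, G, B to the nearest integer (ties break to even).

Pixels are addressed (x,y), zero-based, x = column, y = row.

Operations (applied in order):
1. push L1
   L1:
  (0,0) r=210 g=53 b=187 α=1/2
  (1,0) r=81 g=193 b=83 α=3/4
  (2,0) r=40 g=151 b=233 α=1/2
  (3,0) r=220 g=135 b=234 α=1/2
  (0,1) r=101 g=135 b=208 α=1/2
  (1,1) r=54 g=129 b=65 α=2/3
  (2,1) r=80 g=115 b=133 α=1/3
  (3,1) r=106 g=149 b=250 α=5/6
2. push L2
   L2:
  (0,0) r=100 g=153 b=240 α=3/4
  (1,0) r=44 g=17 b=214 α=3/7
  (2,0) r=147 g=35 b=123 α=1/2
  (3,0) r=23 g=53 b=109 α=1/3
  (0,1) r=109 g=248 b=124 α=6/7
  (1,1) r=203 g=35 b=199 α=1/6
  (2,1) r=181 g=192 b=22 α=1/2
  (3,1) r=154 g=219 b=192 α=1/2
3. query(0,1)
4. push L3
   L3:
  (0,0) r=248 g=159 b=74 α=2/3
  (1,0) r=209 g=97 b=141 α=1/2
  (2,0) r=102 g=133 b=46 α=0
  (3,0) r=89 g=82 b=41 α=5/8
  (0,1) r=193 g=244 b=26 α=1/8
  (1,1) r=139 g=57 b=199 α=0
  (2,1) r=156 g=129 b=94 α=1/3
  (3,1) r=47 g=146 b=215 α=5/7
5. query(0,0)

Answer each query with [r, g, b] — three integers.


(0,1) stack=L1,L2; from [0,0,0]:
after L1 α=1/2: [101/2, 135/2, 104]
after L2 α=6/7: [1409/14, 3111/14, 848/7]
rounded: [101, 222, 121]

(0,0) stack=L1,L2,L3; from [0,0,0]:
after L1 α=1/2: [105, 53/2, 187/2]
after L2 α=3/4: [405/4, 971/8, 1627/8]
after L3 α=2/3: [2389/12, 3515/24, 937/8]
→ [199, 146, 117]


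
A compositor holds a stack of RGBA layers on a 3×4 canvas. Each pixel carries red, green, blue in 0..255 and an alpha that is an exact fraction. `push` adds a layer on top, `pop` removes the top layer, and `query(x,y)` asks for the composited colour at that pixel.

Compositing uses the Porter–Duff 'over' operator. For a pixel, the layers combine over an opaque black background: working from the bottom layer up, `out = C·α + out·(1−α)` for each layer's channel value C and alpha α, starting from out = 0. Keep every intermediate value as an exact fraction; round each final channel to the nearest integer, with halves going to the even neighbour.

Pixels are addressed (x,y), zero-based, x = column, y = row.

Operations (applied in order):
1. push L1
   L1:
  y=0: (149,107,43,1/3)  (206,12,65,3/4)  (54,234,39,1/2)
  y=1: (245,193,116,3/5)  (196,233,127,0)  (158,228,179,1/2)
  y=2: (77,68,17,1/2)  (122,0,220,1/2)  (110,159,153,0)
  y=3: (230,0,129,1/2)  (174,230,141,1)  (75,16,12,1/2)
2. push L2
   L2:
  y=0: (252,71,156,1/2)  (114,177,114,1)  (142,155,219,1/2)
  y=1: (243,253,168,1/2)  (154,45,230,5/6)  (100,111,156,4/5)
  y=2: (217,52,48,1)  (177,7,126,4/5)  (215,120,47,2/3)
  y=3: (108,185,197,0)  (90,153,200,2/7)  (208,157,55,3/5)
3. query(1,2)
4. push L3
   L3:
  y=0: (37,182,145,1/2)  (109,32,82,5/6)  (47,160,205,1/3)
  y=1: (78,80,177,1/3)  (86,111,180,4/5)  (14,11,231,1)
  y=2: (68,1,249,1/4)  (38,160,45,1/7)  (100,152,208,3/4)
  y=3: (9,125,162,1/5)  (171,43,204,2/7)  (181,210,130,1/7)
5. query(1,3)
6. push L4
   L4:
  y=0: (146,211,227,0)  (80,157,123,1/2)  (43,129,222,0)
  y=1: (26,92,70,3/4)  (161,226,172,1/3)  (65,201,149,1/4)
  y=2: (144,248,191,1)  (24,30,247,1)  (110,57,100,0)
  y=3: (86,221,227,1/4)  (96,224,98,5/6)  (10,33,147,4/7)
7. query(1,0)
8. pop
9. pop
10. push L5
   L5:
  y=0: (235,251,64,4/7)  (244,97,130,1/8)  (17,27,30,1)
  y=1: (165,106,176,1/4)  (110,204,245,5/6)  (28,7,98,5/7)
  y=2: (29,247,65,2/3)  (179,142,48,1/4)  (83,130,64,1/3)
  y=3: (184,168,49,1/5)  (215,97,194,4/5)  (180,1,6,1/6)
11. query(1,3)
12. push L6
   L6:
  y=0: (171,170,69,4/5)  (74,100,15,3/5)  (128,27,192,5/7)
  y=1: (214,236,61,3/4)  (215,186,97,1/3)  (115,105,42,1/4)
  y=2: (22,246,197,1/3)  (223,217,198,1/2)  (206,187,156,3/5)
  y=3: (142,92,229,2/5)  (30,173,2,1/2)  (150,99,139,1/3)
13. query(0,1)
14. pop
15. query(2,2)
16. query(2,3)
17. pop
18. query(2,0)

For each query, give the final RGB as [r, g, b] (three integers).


at x=1,y=2 over L1,L2:
+L1 (α=1/2) → [61, 0, 110]
+L2 (α=4/5) → [769/5, 28/5, 614/5]
rounded: [154, 6, 123]

query (1,3) [L1,L2,L3] — begin 0,0,0
after L1 α=1: [174, 230, 141]
after L2 α=2/7: [150, 208, 1105/7]
after L3 α=2/7: [156, 1126/7, 8381/49]
= [156, 161, 171]

query (1,0) [L1,L2,L3,L4] — begin 0,0,0
+L1 (α=3/4) → [309/2, 9, 195/4]
+L2 (α=1) → [114, 177, 114]
+L3 (α=5/6) → [659/6, 337/6, 262/3]
+L4 (α=1/2) → [1139/12, 1279/12, 631/6]
→ [95, 107, 105]

query (1,3) [L1,L2,L5] — begin 0,0,0
+L1 (α=1) → [174, 230, 141]
+L2 (α=2/7) → [150, 208, 1105/7]
+L5 (α=4/5) → [202, 596/5, 6537/35]
rounded: [202, 119, 187]

at x=0,y=1 over L1,L2,L5,L6:
L1 α=3/5: [147, 579/5, 348/5]
L2 α=1/2: [195, 922/5, 594/5]
L5 α=1/4: [375/2, 824/5, 1331/10]
L6 α=3/4: [1659/8, 1091/5, 3161/40]
= [207, 218, 79]

(2,2) stack=L1,L2,L5; from [0,0,0]:
after L1 α=0: [0, 0, 0]
after L2 α=2/3: [430/3, 80, 94/3]
after L5 α=1/3: [1109/9, 290/3, 380/9]
rounded: [123, 97, 42]

(2,3) stack=L1,L2,L5; from [0,0,0]:
L1 α=1/2: [75/2, 8, 6]
L2 α=3/5: [699/5, 487/5, 177/5]
L5 α=1/6: [293/2, 244/3, 61/2]
rounded: [146, 81, 30]

at x=2,y=0 over L1,L2:
after L1 α=1/2: [27, 117, 39/2]
after L2 α=1/2: [169/2, 136, 477/4]
rounded: [84, 136, 119]


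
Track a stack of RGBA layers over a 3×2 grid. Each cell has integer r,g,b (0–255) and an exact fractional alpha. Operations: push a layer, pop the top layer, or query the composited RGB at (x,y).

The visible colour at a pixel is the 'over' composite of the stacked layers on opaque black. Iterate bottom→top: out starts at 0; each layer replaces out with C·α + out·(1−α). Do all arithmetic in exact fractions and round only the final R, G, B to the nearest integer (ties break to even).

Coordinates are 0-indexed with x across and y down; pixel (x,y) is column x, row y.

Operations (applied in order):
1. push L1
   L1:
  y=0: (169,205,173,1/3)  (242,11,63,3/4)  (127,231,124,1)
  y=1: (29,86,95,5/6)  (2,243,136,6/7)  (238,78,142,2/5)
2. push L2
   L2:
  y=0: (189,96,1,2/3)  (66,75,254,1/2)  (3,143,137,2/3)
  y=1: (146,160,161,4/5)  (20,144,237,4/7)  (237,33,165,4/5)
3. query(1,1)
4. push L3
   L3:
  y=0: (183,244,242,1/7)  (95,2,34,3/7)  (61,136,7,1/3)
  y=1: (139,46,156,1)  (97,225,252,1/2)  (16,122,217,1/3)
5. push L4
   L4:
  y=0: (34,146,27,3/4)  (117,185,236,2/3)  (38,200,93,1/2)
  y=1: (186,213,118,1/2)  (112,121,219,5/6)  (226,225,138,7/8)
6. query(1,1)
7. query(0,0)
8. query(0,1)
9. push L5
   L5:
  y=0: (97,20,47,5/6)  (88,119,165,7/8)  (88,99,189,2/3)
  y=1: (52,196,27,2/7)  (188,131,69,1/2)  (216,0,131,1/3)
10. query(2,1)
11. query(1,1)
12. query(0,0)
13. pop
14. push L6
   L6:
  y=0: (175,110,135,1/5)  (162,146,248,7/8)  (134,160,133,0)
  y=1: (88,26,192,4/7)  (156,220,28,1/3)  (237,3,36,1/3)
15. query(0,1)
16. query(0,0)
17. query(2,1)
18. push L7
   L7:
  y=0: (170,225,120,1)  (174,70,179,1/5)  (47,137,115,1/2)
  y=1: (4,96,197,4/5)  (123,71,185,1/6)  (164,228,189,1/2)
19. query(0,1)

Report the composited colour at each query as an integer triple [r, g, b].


at x=1,y=1 over L1,L2:
after L1 α=6/7: [12/7, 1458/7, 816/7]
after L2 α=4/7: [596/49, 8406/49, 9084/49]
rounded: [12, 172, 185]

at x=1,y=1 over L1,L2,L3,L4:
L1 α=6/7: [12/7, 1458/7, 816/7]
L2 α=4/7: [596/49, 8406/49, 9084/49]
L3 α=1/2: [5349/98, 19431/98, 10716/49]
L4 α=5/6: [60229/588, 78721/588, 21457/98]
→ [102, 134, 219]

(0,0) stack=L1,L2,L3,L4; from [0,0,0]:
after L1 α=1/3: [169/3, 205/3, 173/3]
after L2 α=2/3: [1303/9, 781/9, 179/9]
after L3 α=1/7: [3155/21, 2294/21, 1084/21]
after L4 α=3/4: [5297/84, 2873/21, 2785/84]
= [63, 137, 33]

at x=0,y=1 over L1,L2,L3,L4:
+L1 (α=5/6) → [145/6, 215/3, 475/6]
+L2 (α=4/5) → [3649/30, 427/3, 4339/30]
+L3 (α=1) → [139, 46, 156]
+L4 (α=1/2) → [325/2, 259/2, 137]
= [162, 130, 137]

(2,1) stack=L1,L2,L3,L4,L5; from [0,0,0]:
+L1 (α=2/5) → [476/5, 156/5, 284/5]
+L2 (α=4/5) → [5216/25, 816/25, 3584/25]
+L3 (α=1/3) → [10832/75, 4682/75, 12593/75]
+L4 (α=7/8) → [64741/300, 122807/600, 85043/600]
+L5 (α=1/3) → [97141/450, 122807/900, 124343/900]
rounded: [216, 136, 138]

at x=1,y=1 over L1,L2,L3,L4,L5:
after L1 α=6/7: [12/7, 1458/7, 816/7]
after L2 α=4/7: [596/49, 8406/49, 9084/49]
after L3 α=1/2: [5349/98, 19431/98, 10716/49]
after L4 α=5/6: [60229/588, 78721/588, 21457/98]
after L5 α=1/2: [170773/1176, 155749/1176, 28219/196]
rounded: [145, 132, 144]

(0,0) stack=L1,L2,L3,L4,L5; from [0,0,0]:
L1 α=1/3: [169/3, 205/3, 173/3]
L2 α=2/3: [1303/9, 781/9, 179/9]
L3 α=1/7: [3155/21, 2294/21, 1084/21]
L4 α=3/4: [5297/84, 2873/21, 2785/84]
L5 α=5/6: [46037/504, 4973/126, 22525/504]
= [91, 39, 45]

(0,1) stack=L1,L2,L3,L4,L6; from [0,0,0]:
L1 α=5/6: [145/6, 215/3, 475/6]
L2 α=4/5: [3649/30, 427/3, 4339/30]
L3 α=1: [139, 46, 156]
L4 α=1/2: [325/2, 259/2, 137]
L6 α=4/7: [1679/14, 985/14, 1179/7]
→ [120, 70, 168]

(0,0) stack=L1,L2,L3,L4,L6; from [0,0,0]:
+L1 (α=1/3) → [169/3, 205/3, 173/3]
+L2 (α=2/3) → [1303/9, 781/9, 179/9]
+L3 (α=1/7) → [3155/21, 2294/21, 1084/21]
+L4 (α=3/4) → [5297/84, 2873/21, 2785/84]
+L6 (α=1/5) → [8972/105, 13802/105, 1124/21]
rounded: [85, 131, 54]

query (2,1) [L1,L2,L3,L4,L6] — begin 0,0,0
after L1 α=2/5: [476/5, 156/5, 284/5]
after L2 α=4/5: [5216/25, 816/25, 3584/25]
after L3 α=1/3: [10832/75, 4682/75, 12593/75]
after L4 α=7/8: [64741/300, 122807/600, 85043/600]
after L6 α=1/3: [100291/450, 123707/900, 95843/900]
→ [223, 137, 106]

at x=0,y=1 over L1,L2,L3,L4,L6,L7:
after L1 α=5/6: [145/6, 215/3, 475/6]
after L2 α=4/5: [3649/30, 427/3, 4339/30]
after L3 α=1: [139, 46, 156]
after L4 α=1/2: [325/2, 259/2, 137]
after L6 α=4/7: [1679/14, 985/14, 1179/7]
after L7 α=4/5: [1903/70, 6361/70, 1339/7]
→ [27, 91, 191]


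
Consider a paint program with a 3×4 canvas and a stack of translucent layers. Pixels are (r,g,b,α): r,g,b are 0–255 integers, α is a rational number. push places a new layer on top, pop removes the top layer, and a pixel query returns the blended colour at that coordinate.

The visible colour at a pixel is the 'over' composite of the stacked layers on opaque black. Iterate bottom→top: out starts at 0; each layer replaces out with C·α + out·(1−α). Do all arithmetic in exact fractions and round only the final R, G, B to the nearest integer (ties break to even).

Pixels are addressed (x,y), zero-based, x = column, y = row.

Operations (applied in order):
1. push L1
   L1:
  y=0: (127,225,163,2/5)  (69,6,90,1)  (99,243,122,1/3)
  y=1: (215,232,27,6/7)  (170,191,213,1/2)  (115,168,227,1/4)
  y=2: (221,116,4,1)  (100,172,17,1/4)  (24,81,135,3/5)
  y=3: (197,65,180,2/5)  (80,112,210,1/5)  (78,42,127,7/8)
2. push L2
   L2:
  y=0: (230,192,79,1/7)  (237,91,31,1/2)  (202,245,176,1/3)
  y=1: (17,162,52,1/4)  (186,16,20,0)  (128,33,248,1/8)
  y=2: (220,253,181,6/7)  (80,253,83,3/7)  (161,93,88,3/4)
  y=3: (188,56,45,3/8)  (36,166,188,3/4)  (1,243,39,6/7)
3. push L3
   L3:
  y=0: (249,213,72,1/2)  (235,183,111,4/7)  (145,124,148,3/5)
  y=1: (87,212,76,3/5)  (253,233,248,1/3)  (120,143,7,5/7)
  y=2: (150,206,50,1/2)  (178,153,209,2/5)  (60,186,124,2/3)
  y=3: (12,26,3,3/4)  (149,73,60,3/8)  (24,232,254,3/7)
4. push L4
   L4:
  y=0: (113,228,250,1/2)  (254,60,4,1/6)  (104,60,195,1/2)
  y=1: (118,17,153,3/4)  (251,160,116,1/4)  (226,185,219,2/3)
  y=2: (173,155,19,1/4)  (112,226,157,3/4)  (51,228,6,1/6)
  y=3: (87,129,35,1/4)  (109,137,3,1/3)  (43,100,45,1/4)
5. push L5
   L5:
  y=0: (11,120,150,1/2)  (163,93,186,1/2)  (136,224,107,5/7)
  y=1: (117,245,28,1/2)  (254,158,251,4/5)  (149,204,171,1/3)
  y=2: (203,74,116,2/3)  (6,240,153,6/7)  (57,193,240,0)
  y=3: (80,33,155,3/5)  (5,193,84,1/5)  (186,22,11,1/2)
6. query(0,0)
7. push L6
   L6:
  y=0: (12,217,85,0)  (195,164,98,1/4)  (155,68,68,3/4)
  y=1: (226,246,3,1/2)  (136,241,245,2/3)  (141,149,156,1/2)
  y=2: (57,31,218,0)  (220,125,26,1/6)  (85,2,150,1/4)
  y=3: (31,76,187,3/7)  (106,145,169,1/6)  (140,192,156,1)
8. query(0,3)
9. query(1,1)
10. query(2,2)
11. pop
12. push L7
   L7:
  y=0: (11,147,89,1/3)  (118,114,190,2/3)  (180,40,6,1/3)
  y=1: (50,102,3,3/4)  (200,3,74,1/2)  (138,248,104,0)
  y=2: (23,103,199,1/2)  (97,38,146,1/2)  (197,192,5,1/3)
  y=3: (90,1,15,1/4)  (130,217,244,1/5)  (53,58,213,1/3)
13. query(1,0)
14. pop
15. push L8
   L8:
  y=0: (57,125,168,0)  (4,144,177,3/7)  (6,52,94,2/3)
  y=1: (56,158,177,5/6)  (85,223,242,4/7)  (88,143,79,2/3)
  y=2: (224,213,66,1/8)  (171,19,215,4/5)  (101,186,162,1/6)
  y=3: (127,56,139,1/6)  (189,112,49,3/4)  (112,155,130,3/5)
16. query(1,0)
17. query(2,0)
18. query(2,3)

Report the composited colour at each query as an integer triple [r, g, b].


at x=0,y=0 over L1,L2,L3,L4,L5:
+L1 (α=2/5) → [254/5, 90, 326/5]
+L2 (α=1/7) → [382/5, 732/7, 2351/35]
+L3 (α=1/2) → [1627/10, 2223/14, 4871/70]
+L4 (α=1/2) → [2757/20, 5415/28, 22371/140]
+L5 (α=1/2) → [2977/40, 8775/56, 43371/280]
→ [74, 157, 155]

(0,3) stack=L1,L2,L3,L4,L5,L6; from [0,0,0]:
L1 α=2/5: [394/5, 26, 72]
L2 α=3/8: [479/4, 149/4, 495/8]
L3 α=3/4: [623/16, 461/16, 567/32]
L4 α=1/4: [3261/64, 3447/64, 2821/128]
L5 α=3/5: [10941/160, 1323/32, 32581/320]
L6 α=3/7: [14661/280, 3147/56, 77461/560]
→ [52, 56, 138]

at x=1,y=1 over L1,L2,L3,L4,L5,L6:
L1 α=1/2: [85, 191/2, 213/2]
L2 α=0: [85, 191/2, 213/2]
L3 α=1/3: [141, 424/3, 461/3]
L4 α=1/4: [337/2, 146, 577/4]
L5 α=4/5: [2369/10, 778/5, 4593/20]
L6 α=2/3: [5089/30, 3188/15, 14393/60]
rounded: [170, 213, 240]

at x=2,y=2 over L1,L2,L3,L4,L5,L6:
after L1 α=3/5: [72/5, 243/5, 81]
after L2 α=3/4: [2487/20, 819/10, 345/4]
after L3 α=2/3: [1629/20, 1513/10, 1337/12]
after L4 α=1/6: [611/8, 1969/12, 6757/72]
after L5 α=0: [611/8, 1969/12, 6757/72]
after L6 α=1/4: [2513/32, 1977/16, 10357/96]
rounded: [79, 124, 108]

query (1,0) [L1,L2,L3,L4,L5,L7] — begin 0,0,0
+L1 (α=1) → [69, 6, 90]
+L2 (α=1/2) → [153, 97/2, 121/2]
+L3 (α=4/7) → [1399/7, 1755/14, 1251/14]
+L4 (α=1/6) → [8773/42, 3205/28, 6311/84]
+L5 (α=1/2) → [15619/84, 5809/56, 21935/168]
+L7 (α=2/3) → [35443/252, 18577/168, 85775/504]
= [141, 111, 170]

at x=1,y=0 over L1,L2,L3,L4,L5,L8:
L1 α=1: [69, 6, 90]
L2 α=1/2: [153, 97/2, 121/2]
L3 α=4/7: [1399/7, 1755/14, 1251/14]
L4 α=1/6: [8773/42, 3205/28, 6311/84]
L5 α=1/2: [15619/84, 5809/56, 21935/168]
L8 α=3/7: [15871/147, 11857/98, 44237/294]
→ [108, 121, 150]

(2,0) stack=L1,L2,L3,L4,L5,L8; from [0,0,0]:
+L1 (α=1/3) → [33, 81, 122/3]
+L2 (α=1/3) → [268/3, 407/3, 772/9]
+L3 (α=3/5) → [1841/15, 386/3, 1108/9]
+L4 (α=1/2) → [3401/30, 283/3, 2863/18]
+L5 (α=5/7) → [1943/15, 3926/21, 7678/63]
+L8 (α=2/3) → [2123/45, 6110/63, 19522/189]
= [47, 97, 103]

(2,3) stack=L1,L2,L3,L4,L5,L8; from [0,0,0]:
after L1 α=7/8: [273/4, 147/4, 889/8]
after L2 α=6/7: [297/28, 5979/28, 2761/56]
after L3 α=3/7: [801/49, 10851/49, 13429/98]
after L4 α=1/4: [2255/98, 37453/196, 44697/392]
after L5 α=1/2: [20483/196, 41765/392, 49009/784]
after L8 α=3/5: [53411/490, 26581/196, 201889/1960]
rounded: [109, 136, 103]


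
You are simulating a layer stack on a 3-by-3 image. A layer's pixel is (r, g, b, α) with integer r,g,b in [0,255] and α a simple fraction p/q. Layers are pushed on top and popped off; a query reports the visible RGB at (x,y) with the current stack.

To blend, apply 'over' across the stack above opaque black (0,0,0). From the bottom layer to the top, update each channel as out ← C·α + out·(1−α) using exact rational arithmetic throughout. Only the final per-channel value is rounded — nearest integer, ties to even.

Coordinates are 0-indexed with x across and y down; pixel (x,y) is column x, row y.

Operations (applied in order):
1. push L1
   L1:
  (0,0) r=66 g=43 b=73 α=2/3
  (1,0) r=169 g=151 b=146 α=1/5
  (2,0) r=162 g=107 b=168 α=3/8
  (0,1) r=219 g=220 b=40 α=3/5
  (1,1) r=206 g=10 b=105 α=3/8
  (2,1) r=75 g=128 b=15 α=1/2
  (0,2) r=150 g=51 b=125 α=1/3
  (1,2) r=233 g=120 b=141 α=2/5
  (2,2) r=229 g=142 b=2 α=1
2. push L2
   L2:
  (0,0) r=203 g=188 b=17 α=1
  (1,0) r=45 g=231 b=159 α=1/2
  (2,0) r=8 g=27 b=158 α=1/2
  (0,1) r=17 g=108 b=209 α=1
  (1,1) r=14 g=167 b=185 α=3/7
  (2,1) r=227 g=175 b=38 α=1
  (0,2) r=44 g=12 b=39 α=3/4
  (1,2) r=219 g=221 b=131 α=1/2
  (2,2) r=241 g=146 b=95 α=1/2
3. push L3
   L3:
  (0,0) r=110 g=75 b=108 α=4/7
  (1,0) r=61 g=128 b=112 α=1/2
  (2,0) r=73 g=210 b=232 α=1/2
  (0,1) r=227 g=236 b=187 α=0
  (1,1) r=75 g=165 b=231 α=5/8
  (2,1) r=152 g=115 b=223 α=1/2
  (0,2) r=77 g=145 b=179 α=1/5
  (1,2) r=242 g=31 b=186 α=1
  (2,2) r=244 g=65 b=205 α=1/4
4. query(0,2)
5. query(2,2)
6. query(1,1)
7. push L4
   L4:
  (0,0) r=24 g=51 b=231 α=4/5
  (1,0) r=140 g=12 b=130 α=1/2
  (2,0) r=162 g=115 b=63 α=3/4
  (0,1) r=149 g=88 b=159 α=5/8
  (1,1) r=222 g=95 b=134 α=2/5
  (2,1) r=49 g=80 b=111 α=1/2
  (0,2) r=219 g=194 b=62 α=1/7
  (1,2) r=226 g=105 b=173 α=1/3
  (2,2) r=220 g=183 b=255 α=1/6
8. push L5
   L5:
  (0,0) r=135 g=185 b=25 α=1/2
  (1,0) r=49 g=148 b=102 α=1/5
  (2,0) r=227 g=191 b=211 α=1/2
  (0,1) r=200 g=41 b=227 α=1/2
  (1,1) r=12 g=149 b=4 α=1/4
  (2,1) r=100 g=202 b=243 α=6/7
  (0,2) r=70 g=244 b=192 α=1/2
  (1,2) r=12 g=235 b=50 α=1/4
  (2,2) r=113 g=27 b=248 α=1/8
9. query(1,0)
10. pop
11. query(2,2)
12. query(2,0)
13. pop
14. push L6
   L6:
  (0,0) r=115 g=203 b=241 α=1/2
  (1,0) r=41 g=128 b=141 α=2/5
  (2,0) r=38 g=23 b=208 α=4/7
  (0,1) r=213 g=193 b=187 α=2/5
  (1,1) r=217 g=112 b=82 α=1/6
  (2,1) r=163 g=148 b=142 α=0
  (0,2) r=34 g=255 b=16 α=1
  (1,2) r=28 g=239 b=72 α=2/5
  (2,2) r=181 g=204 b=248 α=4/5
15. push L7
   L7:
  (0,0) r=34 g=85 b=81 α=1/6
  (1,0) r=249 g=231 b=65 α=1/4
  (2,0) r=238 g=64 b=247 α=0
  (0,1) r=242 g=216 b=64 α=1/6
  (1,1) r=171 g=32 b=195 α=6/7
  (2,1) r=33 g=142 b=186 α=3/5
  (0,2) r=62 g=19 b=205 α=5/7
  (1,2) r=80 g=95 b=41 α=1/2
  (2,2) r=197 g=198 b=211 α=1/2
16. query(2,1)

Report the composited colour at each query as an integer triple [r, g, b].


(0,2) stack=L1,L2,L3; from [0,0,0]:
after L1 α=1/3: [50, 17, 125/3]
after L2 α=3/4: [91/2, 53/4, 119/3]
after L3 α=1/5: [259/5, 198/5, 1013/15]
= [52, 40, 68]

at x=2,y=2 over L1,L2,L3:
L1 α=1: [229, 142, 2]
L2 α=1/2: [235, 144, 97/2]
L3 α=1/4: [949/4, 497/4, 701/8]
= [237, 124, 88]

at x=1,y=1 over L1,L2,L3:
L1 α=3/8: [309/4, 15/4, 315/8]
L2 α=3/7: [351/7, 516/7, 1425/14]
L3 α=5/8: [1839/28, 7323/56, 20445/112]
rounded: [66, 131, 183]

query (1,0) [L1,L2,L3,L4,L5] — begin 0,0,0
after L1 α=1/5: [169/5, 151/5, 146/5]
after L2 α=1/2: [197/5, 653/5, 941/10]
after L3 α=1/2: [251/5, 1293/10, 2061/20]
after L4 α=1/2: [951/10, 1413/20, 4661/40]
after L5 α=1/5: [2147/25, 2153/25, 5681/50]
= [86, 86, 114]

query (2,2) [L1,L2,L3,L4] — begin 0,0,0
+L1 (α=1) → [229, 142, 2]
+L2 (α=1/2) → [235, 144, 97/2]
+L3 (α=1/4) → [949/4, 497/4, 701/8]
+L4 (α=1/6) → [1875/8, 3217/24, 5545/48]
= [234, 134, 116]

query (2,0) [L1,L2,L3,L4] — begin 0,0,0
+L1 (α=3/8) → [243/4, 321/8, 63]
+L2 (α=1/2) → [275/8, 537/16, 221/2]
+L3 (α=1/2) → [859/16, 3897/32, 685/4]
+L4 (α=3/4) → [8635/64, 14937/128, 1441/16]
→ [135, 117, 90]

at x=2,y=1 over L1,L2,L3,L6,L7:
L1 α=1/2: [75/2, 64, 15/2]
L2 α=1: [227, 175, 38]
L3 α=1/2: [379/2, 145, 261/2]
L6 α=0: [379/2, 145, 261/2]
L7 α=3/5: [478/5, 716/5, 819/5]
= [96, 143, 164]


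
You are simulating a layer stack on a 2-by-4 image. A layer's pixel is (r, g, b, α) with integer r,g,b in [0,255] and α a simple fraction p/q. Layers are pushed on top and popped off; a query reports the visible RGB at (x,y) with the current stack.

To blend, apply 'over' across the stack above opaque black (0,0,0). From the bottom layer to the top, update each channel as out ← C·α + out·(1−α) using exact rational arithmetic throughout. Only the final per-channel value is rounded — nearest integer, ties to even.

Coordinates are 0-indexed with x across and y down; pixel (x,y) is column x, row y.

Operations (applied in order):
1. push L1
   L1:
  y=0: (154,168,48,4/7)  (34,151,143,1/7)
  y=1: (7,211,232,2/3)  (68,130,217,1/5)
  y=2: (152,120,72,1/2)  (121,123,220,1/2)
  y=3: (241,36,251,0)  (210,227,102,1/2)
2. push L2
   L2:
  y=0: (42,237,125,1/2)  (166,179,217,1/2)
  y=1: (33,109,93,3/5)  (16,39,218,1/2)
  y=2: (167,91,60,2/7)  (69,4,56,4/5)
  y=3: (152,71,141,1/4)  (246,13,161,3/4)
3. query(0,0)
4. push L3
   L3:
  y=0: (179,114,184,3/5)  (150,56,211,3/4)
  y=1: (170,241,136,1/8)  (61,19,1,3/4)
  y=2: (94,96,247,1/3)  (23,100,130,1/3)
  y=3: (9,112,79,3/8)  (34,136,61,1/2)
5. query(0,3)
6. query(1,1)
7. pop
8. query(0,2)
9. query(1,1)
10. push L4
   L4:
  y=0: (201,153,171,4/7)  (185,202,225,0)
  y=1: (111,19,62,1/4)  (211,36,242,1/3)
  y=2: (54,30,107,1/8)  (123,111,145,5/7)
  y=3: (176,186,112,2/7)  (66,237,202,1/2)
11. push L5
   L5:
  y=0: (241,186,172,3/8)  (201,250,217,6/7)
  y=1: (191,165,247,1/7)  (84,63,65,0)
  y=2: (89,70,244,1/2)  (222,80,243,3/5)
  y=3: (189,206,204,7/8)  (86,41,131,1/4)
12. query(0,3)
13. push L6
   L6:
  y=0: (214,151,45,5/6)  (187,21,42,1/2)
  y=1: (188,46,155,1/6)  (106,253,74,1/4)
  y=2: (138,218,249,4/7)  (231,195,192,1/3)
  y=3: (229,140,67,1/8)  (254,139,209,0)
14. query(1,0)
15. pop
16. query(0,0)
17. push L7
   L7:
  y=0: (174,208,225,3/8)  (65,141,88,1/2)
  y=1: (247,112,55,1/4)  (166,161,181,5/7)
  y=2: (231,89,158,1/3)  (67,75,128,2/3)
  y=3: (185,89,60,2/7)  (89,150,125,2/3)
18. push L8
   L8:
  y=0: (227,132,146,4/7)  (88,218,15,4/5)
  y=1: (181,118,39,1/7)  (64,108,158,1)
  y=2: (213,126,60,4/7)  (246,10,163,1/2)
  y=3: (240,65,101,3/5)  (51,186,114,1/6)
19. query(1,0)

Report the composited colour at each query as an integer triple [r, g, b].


(0,0) stack=L1,L2; from [0,0,0]:
after L1 α=4/7: [88, 96, 192/7]
after L2 α=1/2: [65, 333/2, 1067/14]
= [65, 166, 76]

query (0,3) [L1,L2,L3] — begin 0,0,0
+L1 (α=0) → [0, 0, 0]
+L2 (α=1/4) → [38, 71/4, 141/4]
+L3 (α=3/8) → [217/8, 1699/32, 1653/32]
rounded: [27, 53, 52]

(1,1) stack=L1,L2,L3; from [0,0,0]:
L1 α=1/5: [68/5, 26, 217/5]
L2 α=1/2: [74/5, 65/2, 1307/10]
L3 α=3/4: [989/20, 179/8, 1337/40]
→ [49, 22, 33]

(0,2) stack=L1,L2; from [0,0,0]:
+L1 (α=1/2) → [76, 60, 36]
+L2 (α=2/7) → [102, 482/7, 300/7]
= [102, 69, 43]

(1,1) stack=L1,L2; from [0,0,0]:
+L1 (α=1/5) → [68/5, 26, 217/5]
+L2 (α=1/2) → [74/5, 65/2, 1307/10]
= [15, 32, 131]

(0,3) stack=L1,L2,L4,L5; from [0,0,0]:
L1 α=0: [0, 0, 0]
L2 α=1/4: [38, 71/4, 141/4]
L4 α=2/7: [542/7, 1843/28, 1601/28]
L5 α=7/8: [9803/56, 42219/224, 41585/224]
→ [175, 188, 186]

(1,0) stack=L1,L2,L4,L5,L6; from [0,0,0]:
+L1 (α=1/7) → [34/7, 151/7, 143/7]
+L2 (α=1/2) → [598/7, 702/7, 831/7]
+L4 (α=0) → [598/7, 702/7, 831/7]
+L5 (α=6/7) → [9040/49, 11202/49, 9945/49]
+L6 (α=1/2) → [18203/98, 12231/98, 12003/98]
= [186, 125, 122]

query (0,0) [L1,L2,L4,L5] — begin 0,0,0
+L1 (α=4/7) → [88, 96, 192/7]
+L2 (α=1/2) → [65, 333/2, 1067/14]
+L4 (α=4/7) → [999/7, 2223/14, 12777/98]
+L5 (α=3/8) → [1257/7, 18927/112, 114453/784]
= [180, 169, 146]

query (1,0) [L1,L2,L4,L5,L7,L8] — begin 0,0,0
after L1 α=1/7: [34/7, 151/7, 143/7]
after L2 α=1/2: [598/7, 702/7, 831/7]
after L4 α=0: [598/7, 702/7, 831/7]
after L5 α=6/7: [9040/49, 11202/49, 9945/49]
after L7 α=1/2: [12225/98, 18111/98, 14257/98]
after L8 α=4/5: [46721/490, 103567/490, 20137/490]
= [95, 211, 41]


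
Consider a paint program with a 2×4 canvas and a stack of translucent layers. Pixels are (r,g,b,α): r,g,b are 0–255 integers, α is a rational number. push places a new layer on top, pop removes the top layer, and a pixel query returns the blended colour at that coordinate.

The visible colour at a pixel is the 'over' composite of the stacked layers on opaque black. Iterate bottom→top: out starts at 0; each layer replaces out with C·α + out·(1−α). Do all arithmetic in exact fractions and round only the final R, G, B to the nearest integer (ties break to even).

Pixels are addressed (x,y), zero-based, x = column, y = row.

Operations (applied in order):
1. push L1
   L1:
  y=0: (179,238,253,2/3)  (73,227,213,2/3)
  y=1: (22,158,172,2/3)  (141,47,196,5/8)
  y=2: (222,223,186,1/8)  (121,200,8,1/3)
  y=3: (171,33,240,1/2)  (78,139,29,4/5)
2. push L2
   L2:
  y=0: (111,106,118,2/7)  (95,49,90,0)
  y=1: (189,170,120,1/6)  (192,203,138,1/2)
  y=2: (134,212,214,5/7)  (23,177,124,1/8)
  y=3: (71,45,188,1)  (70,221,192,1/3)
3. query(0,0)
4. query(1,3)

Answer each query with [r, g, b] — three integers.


(0,0) stack=L1,L2; from [0,0,0]:
L1 α=2/3: [358/3, 476/3, 506/3]
L2 α=2/7: [2456/21, 3016/21, 3238/21]
= [117, 144, 154]

at x=1,y=3 over L1,L2:
L1 α=4/5: [312/5, 556/5, 116/5]
L2 α=1/3: [974/15, 739/5, 1192/15]
→ [65, 148, 79]


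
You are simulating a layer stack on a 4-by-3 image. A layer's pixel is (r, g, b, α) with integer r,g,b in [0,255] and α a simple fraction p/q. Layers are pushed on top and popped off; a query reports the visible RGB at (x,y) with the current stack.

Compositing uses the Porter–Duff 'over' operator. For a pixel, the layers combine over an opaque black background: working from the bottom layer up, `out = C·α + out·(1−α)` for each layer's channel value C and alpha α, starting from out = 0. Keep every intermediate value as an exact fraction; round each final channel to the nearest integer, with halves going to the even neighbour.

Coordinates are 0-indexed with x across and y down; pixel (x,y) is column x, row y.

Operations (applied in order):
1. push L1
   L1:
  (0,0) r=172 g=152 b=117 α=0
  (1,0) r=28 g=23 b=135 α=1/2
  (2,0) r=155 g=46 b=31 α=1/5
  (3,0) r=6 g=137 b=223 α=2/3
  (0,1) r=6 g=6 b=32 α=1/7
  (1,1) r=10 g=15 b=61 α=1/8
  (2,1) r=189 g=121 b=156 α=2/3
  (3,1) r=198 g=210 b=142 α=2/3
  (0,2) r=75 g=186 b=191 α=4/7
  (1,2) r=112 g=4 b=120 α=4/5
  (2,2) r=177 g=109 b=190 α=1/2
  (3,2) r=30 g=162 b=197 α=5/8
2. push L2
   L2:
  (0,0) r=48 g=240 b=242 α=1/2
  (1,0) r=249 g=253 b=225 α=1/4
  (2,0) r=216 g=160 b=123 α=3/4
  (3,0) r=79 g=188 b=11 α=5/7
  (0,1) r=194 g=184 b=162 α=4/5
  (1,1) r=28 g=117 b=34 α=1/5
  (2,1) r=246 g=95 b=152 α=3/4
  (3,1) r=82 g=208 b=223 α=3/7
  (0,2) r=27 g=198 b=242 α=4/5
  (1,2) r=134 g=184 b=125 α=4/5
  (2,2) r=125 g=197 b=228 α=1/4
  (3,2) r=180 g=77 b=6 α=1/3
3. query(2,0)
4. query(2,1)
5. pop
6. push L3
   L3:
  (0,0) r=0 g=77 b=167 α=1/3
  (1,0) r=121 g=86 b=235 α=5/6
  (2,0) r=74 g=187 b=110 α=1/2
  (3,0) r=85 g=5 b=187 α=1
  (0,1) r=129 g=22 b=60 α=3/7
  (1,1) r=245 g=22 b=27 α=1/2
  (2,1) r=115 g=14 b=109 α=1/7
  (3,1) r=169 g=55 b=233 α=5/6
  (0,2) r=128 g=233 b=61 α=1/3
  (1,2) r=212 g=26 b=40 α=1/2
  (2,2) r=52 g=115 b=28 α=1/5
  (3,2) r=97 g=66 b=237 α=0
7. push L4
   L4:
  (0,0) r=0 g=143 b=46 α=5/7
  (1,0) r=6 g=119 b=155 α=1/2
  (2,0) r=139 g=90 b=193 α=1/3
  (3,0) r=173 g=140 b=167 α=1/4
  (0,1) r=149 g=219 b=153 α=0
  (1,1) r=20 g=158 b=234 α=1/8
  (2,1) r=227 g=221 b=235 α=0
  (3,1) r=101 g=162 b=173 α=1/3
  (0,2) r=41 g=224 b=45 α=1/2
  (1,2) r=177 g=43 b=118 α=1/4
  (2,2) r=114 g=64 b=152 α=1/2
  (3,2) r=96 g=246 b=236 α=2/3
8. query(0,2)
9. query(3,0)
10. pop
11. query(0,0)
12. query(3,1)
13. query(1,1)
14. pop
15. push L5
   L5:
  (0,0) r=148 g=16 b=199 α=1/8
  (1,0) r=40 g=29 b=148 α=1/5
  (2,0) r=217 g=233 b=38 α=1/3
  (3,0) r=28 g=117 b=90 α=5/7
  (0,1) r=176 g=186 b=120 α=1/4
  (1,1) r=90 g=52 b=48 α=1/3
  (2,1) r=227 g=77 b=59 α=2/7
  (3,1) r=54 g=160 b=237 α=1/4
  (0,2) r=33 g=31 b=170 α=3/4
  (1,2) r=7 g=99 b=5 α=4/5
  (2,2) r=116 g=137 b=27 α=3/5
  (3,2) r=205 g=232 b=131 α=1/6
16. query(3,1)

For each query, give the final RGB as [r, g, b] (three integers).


(2,0) stack=L1,L2; from [0,0,0]:
after L1 α=1/5: [31, 46/5, 31/5]
after L2 α=3/4: [679/4, 1223/10, 469/5]
rounded: [170, 122, 94]

at x=2,y=1 over L1,L2:
after L1 α=2/3: [126, 242/3, 104]
after L2 α=3/4: [216, 1097/12, 140]
= [216, 91, 140]

(0,2) stack=L1,L3,L4; from [0,0,0]:
+L1 (α=4/7) → [300/7, 744/7, 764/7]
+L3 (α=1/3) → [1496/21, 3119/21, 1955/21]
+L4 (α=1/2) → [2357/42, 7823/42, 1450/21]
→ [56, 186, 69]

(3,0) stack=L1,L3,L4; from [0,0,0]:
L1 α=2/3: [4, 274/3, 446/3]
L3 α=1: [85, 5, 187]
L4 α=1/4: [107, 155/4, 182]
rounded: [107, 39, 182]

query (0,0) [L1,L3] — begin 0,0,0
L1 α=0: [0, 0, 0]
L3 α=1/3: [0, 77/3, 167/3]
→ [0, 26, 56]

query (3,1) [L1,L3] — begin 0,0,0
L1 α=2/3: [132, 140, 284/3]
L3 α=5/6: [977/6, 415/6, 3779/18]
rounded: [163, 69, 210]

at x=1,y=1 over L1,L3:
after L1 α=1/8: [5/4, 15/8, 61/8]
after L3 α=1/2: [985/8, 191/16, 277/16]
→ [123, 12, 17]

at x=3,y=1 over L1,L5:
after L1 α=2/3: [132, 140, 284/3]
after L5 α=1/4: [225/2, 145, 521/4]
= [112, 145, 130]


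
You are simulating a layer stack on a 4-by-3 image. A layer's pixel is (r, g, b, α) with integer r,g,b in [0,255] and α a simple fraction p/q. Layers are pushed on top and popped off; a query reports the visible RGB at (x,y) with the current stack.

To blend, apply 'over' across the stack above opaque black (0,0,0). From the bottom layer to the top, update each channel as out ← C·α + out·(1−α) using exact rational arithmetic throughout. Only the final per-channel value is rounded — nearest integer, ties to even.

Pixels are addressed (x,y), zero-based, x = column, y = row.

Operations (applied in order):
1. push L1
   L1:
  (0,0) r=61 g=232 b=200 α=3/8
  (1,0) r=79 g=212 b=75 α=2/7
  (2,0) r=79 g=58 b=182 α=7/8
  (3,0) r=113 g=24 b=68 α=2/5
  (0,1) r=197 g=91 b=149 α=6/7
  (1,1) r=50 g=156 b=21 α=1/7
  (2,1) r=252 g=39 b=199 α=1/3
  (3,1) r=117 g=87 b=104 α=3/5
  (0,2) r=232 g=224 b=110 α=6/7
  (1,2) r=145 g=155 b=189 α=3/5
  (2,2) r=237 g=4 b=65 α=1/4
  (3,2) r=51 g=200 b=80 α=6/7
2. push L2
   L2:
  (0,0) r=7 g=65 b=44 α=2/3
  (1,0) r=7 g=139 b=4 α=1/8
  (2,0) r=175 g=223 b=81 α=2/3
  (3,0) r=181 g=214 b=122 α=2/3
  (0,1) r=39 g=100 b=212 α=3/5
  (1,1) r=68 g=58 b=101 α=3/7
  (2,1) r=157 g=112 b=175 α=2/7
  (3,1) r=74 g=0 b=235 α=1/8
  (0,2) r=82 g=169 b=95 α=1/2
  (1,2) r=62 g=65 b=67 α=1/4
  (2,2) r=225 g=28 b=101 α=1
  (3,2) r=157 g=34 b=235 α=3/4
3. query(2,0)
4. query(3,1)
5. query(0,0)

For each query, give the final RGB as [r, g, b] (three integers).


at x=2,y=0 over L1,L2:
+L1 (α=7/8) → [553/8, 203/4, 637/4]
+L2 (α=2/3) → [3353/24, 1987/12, 1285/12]
rounded: [140, 166, 107]

at x=3,y=1 over L1,L2:
L1 α=3/5: [351/5, 261/5, 312/5]
L2 α=1/8: [2827/40, 1827/40, 3359/40]
= [71, 46, 84]

at x=0,y=0 over L1,L2:
+L1 (α=3/8) → [183/8, 87, 75]
+L2 (α=2/3) → [295/24, 217/3, 163/3]
→ [12, 72, 54]
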